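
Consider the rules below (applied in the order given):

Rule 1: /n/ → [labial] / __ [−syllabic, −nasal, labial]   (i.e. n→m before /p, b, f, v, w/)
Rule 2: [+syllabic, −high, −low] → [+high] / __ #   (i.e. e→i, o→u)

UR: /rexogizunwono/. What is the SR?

Rule 1 (nasal place assimilation): /n/ precedes the labial consonant /w/, so it assimilates in place to [m]. /rexogizunwono/ → rexogizumwono.
Rule 2 (final vowel raising): /o/ is a mid vowel in word-final position, so it raises to [u]. /rexogizumwono/ → rexogizumwonu.

rexogizumwonu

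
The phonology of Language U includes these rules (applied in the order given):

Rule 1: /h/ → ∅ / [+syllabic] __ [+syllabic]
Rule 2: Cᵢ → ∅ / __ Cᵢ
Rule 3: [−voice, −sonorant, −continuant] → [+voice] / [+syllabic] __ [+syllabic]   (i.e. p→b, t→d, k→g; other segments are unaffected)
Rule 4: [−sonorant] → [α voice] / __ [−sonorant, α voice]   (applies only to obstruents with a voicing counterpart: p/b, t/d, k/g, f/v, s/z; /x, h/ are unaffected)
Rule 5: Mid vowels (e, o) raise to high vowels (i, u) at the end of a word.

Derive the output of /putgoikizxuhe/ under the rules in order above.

Rule 1 (intervocalic h-deletion): /h/ occurs between vowels /u/ and /e/, so it deletes. /putgoikizxuhe/ → putgoikizxue.
Rule 2 (degemination): no segment meets the environment; /putgoikizxue/ is unchanged.
Rule 3 (intervocalic voicing): /k/ is a voiceless stop between vowels /i/ and /i/, so it voices to [g]. /putgoikizxue/ → putgoigizxue.
Rule 4 (regressive voicing assimilation): /t/ precedes the voiced obstruent /g/, so it voices to [d] by assimilation. /z/ precedes the voiceless obstruent /x/, so it devoices to [s] by assimilation. /putgoigizxue/ → pudgoigisxue.
Rule 5 (final vowel raising): /e/ is a mid vowel in word-final position, so it raises to [i]. /pudgoigisxue/ → pudgoigisxui.

pudgoigisxui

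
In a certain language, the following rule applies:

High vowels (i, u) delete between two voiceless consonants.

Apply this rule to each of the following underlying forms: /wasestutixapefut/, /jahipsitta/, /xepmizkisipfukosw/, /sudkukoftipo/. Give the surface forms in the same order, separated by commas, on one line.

wasesttxapeft, jahpstta, xepmizkspfkosw, sudkkoftpo

/wasestutixapefut/: /u/ is a high vowel flanked by voiceless consonants /t/ and /t/, so it deletes. /i/ is a high vowel flanked by voiceless consonants /t/ and /x/, so it deletes. /u/ is a high vowel flanked by voiceless consonants /f/ and /t/, so it deletes. → [wasesttxapeft].
/jahipsitta/: /i/ is a high vowel flanked by voiceless consonants /h/ and /p/, so it deletes. /i/ is a high vowel flanked by voiceless consonants /s/ and /t/, so it deletes. → [jahpstta].
/xepmizkisipfukosw/: /i/ is a high vowel flanked by voiceless consonants /k/ and /s/, so it deletes. /i/ is a high vowel flanked by voiceless consonants /s/ and /p/, so it deletes. /u/ is a high vowel flanked by voiceless consonants /f/ and /k/, so it deletes. → [xepmizkspfkosw].
/sudkukoftipo/: /u/ is a high vowel flanked by voiceless consonants /k/ and /k/, so it deletes. /i/ is a high vowel flanked by voiceless consonants /t/ and /p/, so it deletes. → [sudkkoftpo].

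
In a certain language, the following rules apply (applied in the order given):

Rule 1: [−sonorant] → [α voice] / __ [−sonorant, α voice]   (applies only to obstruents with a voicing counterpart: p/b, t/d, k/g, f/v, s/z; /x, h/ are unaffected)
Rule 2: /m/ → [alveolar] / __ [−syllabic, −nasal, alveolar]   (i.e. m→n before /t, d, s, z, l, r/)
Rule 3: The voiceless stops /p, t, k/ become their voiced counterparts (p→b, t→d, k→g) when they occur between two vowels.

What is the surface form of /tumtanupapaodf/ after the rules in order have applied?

Rule 1 (regressive voicing assimilation): /d/ precedes the voiceless obstruent /f/, so it devoices to [t] by assimilation. /tumtanupapaodf/ → tumtanupapaotf.
Rule 2 (nasal place assimilation): /m/ precedes the alveolar consonant /t/, so it assimilates in place to [n]. /tumtanupapaotf/ → tuntanupapaotf.
Rule 3 (intervocalic voicing): /p/ is a voiceless stop between vowels /u/ and /a/, so it voices to [b]. /p/ is a voiceless stop between vowels /a/ and /a/, so it voices to [b]. /tuntanupapaotf/ → tuntanubabaotf.

tuntanubabaotf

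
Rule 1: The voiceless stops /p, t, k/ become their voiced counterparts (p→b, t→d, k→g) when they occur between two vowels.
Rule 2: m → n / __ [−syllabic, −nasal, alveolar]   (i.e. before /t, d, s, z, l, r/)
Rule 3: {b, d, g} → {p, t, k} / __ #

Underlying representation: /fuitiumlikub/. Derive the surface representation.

fuidiunligup

Rule 1 (intervocalic voicing): /t/ is a voiceless stop between vowels /i/ and /i/, so it voices to [d]. /k/ is a voiceless stop between vowels /i/ and /u/, so it voices to [g]. /fuitiumlikub/ → fuidiumligub.
Rule 2 (nasal place assimilation): /m/ precedes the alveolar consonant /l/, so it assimilates in place to [n]. /fuidiumligub/ → fuidiunligub.
Rule 3 (final devoicing): /b/ is a voiced stop in word-final position, so it devoices to [p]. /fuidiunligub/ → fuidiunligup.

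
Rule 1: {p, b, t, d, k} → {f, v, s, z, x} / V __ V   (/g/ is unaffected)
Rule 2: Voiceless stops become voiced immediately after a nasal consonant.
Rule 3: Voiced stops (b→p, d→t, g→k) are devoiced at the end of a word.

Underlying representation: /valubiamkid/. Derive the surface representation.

valuviamgit

Rule 1 (intervocalic spirantization): /b/ is a stop between vowels /u/ and /i/, so it spirantizes to the fricative [v]. /valubiamkid/ → valuviamkid.
Rule 2 (post-nasal voicing): /k/ is a voiceless stop immediately after the nasal /m/, so it voices to [g]. /valuviamkid/ → valuviamgid.
Rule 3 (final devoicing): /d/ is a voiced stop in word-final position, so it devoices to [t]. /valuviamgid/ → valuviamgit.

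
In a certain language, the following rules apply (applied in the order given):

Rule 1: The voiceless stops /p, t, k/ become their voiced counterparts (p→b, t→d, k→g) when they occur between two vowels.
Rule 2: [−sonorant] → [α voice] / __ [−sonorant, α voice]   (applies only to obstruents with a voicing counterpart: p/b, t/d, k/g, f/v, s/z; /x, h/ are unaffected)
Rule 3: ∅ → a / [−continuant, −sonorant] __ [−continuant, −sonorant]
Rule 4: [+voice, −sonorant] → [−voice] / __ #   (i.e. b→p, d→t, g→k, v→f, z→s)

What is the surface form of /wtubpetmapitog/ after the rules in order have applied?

Rule 1 (intervocalic voicing): /p/ is a voiceless stop between vowels /a/ and /i/, so it voices to [b]. /t/ is a voiceless stop between vowels /i/ and /o/, so it voices to [d]. /wtubpetmapitog/ → wtubpetmabidog.
Rule 2 (regressive voicing assimilation): /b/ precedes the voiceless obstruent /p/, so it devoices to [p] by assimilation. /wtubpetmabidog/ → wtuppetmabidog.
Rule 3 (stop-cluster a-epenthesis): /p/ and /p/ form a stop–stop cluster, so [a] is inserted between them. /wtuppetmabidog/ → wtupapetmabidog.
Rule 4 (final devoicing): /g/ is a voiced obstruent in word-final position, so it devoices to [k]. /wtupapetmabidog/ → wtupapetmabidok.

wtupapetmabidok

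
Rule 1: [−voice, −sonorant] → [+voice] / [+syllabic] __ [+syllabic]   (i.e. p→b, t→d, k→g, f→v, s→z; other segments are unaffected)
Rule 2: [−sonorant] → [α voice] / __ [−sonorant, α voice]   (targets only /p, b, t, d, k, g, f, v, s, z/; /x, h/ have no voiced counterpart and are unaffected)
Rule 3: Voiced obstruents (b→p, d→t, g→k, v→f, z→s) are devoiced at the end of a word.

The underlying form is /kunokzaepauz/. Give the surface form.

kunogzaebaus

Rule 1 (intervocalic voicing): /p/ is a voiceless obstruent between vowels /e/ and /a/, so it voices to [b]. /kunokzaepauz/ → kunokzaebauz.
Rule 2 (regressive voicing assimilation): /k/ precedes the voiced obstruent /z/, so it voices to [g] by assimilation. /kunokzaebauz/ → kunogzaebauz.
Rule 3 (final devoicing): /z/ is a voiced obstruent in word-final position, so it devoices to [s]. /kunogzaebauz/ → kunogzaebaus.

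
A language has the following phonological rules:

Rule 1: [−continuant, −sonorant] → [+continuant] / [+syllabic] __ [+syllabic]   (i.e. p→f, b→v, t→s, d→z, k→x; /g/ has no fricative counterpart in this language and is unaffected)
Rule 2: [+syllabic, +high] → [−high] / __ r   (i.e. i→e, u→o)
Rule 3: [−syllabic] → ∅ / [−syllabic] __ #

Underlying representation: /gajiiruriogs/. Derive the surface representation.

gajieroriog

Rule 1 (intervocalic spirantization): no segment meets the environment; /gajiiruriogs/ is unchanged.
Rule 2 (pre-rhotic lowering): /i/ is a high vowel immediately before /r/, so it lowers to [e]. /u/ is a high vowel immediately before /r/, so it lowers to [o]. /gajiiruriogs/ → gajieroriogs.
Rule 3 (final cluster simplification): /s/ is the second consonant of a word-final cluster /gs/, so it deletes. /gajieroriogs/ → gajieroriog.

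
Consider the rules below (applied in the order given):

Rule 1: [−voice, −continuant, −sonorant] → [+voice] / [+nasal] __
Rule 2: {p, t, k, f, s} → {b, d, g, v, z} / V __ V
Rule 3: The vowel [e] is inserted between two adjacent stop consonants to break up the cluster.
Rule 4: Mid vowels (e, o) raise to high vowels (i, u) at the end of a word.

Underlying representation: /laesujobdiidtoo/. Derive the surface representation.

Rule 1 (post-nasal voicing): no segment meets the environment; /laesujobdiidtoo/ is unchanged.
Rule 2 (intervocalic voicing): /s/ is a voiceless obstruent between vowels /e/ and /u/, so it voices to [z]. /laesujobdiidtoo/ → laezujobdiidtoo.
Rule 3 (stop-cluster e-epenthesis): /b/ and /d/ form a stop–stop cluster, so [e] is inserted between them. /d/ and /t/ form a stop–stop cluster, so [e] is inserted between them. /laezujobdiidtoo/ → laezujobediidetoo.
Rule 4 (final vowel raising): /o/ is a mid vowel in word-final position, so it raises to [u]. /laezujobediidetoo/ → laezujobediidetou.

laezujobediidetou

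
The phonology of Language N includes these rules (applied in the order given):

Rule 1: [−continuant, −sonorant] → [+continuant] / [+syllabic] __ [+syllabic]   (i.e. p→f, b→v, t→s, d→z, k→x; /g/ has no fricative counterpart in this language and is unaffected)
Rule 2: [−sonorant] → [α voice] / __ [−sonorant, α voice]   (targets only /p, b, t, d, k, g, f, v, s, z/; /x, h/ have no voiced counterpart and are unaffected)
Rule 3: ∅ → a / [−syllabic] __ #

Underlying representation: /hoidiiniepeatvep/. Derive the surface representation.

hoiziiniefeadvepa

Rule 1 (intervocalic spirantization): /d/ is a stop between vowels /i/ and /i/, so it spirantizes to the fricative [z]. /p/ is a stop between vowels /e/ and /e/, so it spirantizes to the fricative [f]. /hoidiiniepeatvep/ → hoiziiniefeatvep.
Rule 2 (regressive voicing assimilation): /t/ precedes the voiced obstruent /v/, so it voices to [d] by assimilation. /hoiziiniefeatvep/ → hoiziiniefeadvep.
Rule 3 (final a-epenthesis): the form ends in the consonant /p/, so [a] is inserted word-finally. /hoiziiniefeadvep/ → hoiziiniefeadvepa.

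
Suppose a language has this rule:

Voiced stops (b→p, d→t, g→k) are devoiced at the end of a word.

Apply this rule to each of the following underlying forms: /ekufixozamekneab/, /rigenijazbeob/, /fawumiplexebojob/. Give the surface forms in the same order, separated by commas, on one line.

/ekufixozamekneab/: /b/ is a voiced stop in word-final position, so it devoices to [p]. → [ekufixozamekneap].
/rigenijazbeob/: /b/ is a voiced stop in word-final position, so it devoices to [p]. → [rigenijazbeop].
/fawumiplexebojob/: /b/ is a voiced stop in word-final position, so it devoices to [p]. → [fawumiplexebojop].

ekufixozamekneap, rigenijazbeop, fawumiplexebojop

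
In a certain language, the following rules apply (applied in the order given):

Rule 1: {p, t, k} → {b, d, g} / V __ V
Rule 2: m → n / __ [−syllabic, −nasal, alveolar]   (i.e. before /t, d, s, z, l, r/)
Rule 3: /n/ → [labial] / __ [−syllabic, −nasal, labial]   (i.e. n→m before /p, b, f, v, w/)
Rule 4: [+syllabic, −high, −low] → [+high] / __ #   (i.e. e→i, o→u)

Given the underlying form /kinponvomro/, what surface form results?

kimpomvonru

Rule 1 (intervocalic voicing): no segment meets the environment; /kinponvomro/ is unchanged.
Rule 2 (nasal place assimilation): /m/ precedes the alveolar consonant /r/, so it assimilates in place to [n]. /kinponvomro/ → kinponvonro.
Rule 3 (nasal place assimilation): /n/ precedes the labial consonant /p/, so it assimilates in place to [m]. /n/ precedes the labial consonant /v/, so it assimilates in place to [m]. /kinponvonro/ → kimpomvonro.
Rule 4 (final vowel raising): /o/ is a mid vowel in word-final position, so it raises to [u]. /kimpomvonro/ → kimpomvonru.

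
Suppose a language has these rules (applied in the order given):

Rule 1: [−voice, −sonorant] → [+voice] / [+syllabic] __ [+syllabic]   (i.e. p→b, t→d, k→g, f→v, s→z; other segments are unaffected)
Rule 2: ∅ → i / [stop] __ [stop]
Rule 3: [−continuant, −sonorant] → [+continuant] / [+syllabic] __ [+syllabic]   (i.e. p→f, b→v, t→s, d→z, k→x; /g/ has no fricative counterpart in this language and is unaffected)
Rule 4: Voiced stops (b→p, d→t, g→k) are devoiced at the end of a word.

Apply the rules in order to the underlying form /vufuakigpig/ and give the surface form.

vuvuagigifik

Rule 1 (intervocalic voicing): /f/ is a voiceless obstruent between vowels /u/ and /u/, so it voices to [v]. /k/ is a voiceless obstruent between vowels /a/ and /i/, so it voices to [g]. /vufuakigpig/ → vuvuagigpig.
Rule 2 (stop-cluster i-epenthesis): /g/ and /p/ form a stop–stop cluster, so [i] is inserted between them. /vuvuagigpig/ → vuvuagigipig.
Rule 3 (intervocalic spirantization): /p/ is a stop between vowels /i/ and /i/, so it spirantizes to the fricative [f]. /vuvuagigipig/ → vuvuagigifig.
Rule 4 (final devoicing): /g/ is a voiced stop in word-final position, so it devoices to [k]. /vuvuagigifig/ → vuvuagigifik.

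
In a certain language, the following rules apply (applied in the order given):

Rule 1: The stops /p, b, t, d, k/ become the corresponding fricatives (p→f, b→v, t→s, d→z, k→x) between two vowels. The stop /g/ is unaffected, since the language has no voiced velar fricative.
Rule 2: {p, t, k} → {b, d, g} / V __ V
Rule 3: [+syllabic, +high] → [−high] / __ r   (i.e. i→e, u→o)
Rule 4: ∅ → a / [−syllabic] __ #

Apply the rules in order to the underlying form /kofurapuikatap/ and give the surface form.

koforafuixasapa

Rule 1 (intervocalic spirantization): /p/ is a stop between vowels /a/ and /u/, so it spirantizes to the fricative [f]. /k/ is a stop between vowels /i/ and /a/, so it spirantizes to the fricative [x]. /t/ is a stop between vowels /a/ and /a/, so it spirantizes to the fricative [s]. /kofurapuikatap/ → kofurafuixasap.
Rule 2 (intervocalic voicing): no segment meets the environment; /kofurafuixasap/ is unchanged.
Rule 3 (pre-rhotic lowering): /u/ is a high vowel immediately before /r/, so it lowers to [o]. /kofurafuixasap/ → koforafuixasap.
Rule 4 (final a-epenthesis): the form ends in the consonant /p/, so [a] is inserted word-finally. /koforafuixasap/ → koforafuixasapa.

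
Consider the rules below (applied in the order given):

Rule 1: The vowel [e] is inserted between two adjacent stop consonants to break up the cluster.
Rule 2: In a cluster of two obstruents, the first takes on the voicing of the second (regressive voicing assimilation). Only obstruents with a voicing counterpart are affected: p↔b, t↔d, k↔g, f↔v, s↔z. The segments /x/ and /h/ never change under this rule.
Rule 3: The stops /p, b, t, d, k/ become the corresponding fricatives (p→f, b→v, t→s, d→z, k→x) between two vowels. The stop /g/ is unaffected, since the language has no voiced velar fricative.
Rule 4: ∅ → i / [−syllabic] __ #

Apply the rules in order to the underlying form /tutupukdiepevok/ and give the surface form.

tusufuxeziefevoki

Rule 1 (stop-cluster e-epenthesis): /k/ and /d/ form a stop–stop cluster, so [e] is inserted between them. /tutupukdiepevok/ → tutupukediepevok.
Rule 2 (regressive voicing assimilation): no segment meets the environment; /tutupukediepevok/ is unchanged.
Rule 3 (intervocalic spirantization): /t/ is a stop between vowels /u/ and /u/, so it spirantizes to the fricative [s]. /p/ is a stop between vowels /u/ and /u/, so it spirantizes to the fricative [f]. /k/ is a stop between vowels /u/ and /e/, so it spirantizes to the fricative [x]. /d/ is a stop between vowels /e/ and /i/, so it spirantizes to the fricative [z]. /p/ is a stop between vowels /e/ and /e/, so it spirantizes to the fricative [f]. /tutupukediepevok/ → tusufuxeziefevok.
Rule 4 (final i-epenthesis): the form ends in the consonant /k/, so [i] is inserted word-finally. /tusufuxeziefevok/ → tusufuxeziefevoki.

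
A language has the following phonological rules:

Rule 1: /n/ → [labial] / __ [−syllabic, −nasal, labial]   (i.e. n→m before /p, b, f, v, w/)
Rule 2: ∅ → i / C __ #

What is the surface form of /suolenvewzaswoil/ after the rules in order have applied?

Rule 1 (nasal place assimilation): /n/ precedes the labial consonant /v/, so it assimilates in place to [m]. /suolenvewzaswoil/ → suolemvewzaswoil.
Rule 2 (final i-epenthesis): the form ends in the consonant /l/, so [i] is inserted word-finally. /suolemvewzaswoil/ → suolemvewzaswoili.

suolemvewzaswoili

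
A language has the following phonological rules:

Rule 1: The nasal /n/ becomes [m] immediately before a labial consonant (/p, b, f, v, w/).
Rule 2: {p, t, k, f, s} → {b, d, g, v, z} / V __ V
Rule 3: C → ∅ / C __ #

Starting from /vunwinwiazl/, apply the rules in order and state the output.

Rule 1 (nasal place assimilation): /n/ precedes the labial consonant /w/, so it assimilates in place to [m]. /n/ precedes the labial consonant /w/, so it assimilates in place to [m]. /vunwinwiazl/ → vumwimwiazl.
Rule 2 (intervocalic voicing): no segment meets the environment; /vumwimwiazl/ is unchanged.
Rule 3 (final cluster simplification): /l/ is the second consonant of a word-final cluster /zl/, so it deletes. /vumwimwiazl/ → vumwimwiaz.

vumwimwiaz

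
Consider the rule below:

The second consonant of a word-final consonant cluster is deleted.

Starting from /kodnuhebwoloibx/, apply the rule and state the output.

/x/ is the second consonant of a word-final cluster /bx/, so it deletes.
Surface form: [kodnuhebwoloib].

kodnuhebwoloib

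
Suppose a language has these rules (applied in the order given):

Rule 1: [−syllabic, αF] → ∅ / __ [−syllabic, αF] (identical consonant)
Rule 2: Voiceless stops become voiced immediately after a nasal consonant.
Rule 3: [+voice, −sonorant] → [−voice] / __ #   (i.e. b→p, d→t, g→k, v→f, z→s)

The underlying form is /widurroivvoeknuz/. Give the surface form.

Rule 1 (degemination): /rr/ is a geminate; the first /r/ deletes. /vv/ is a geminate; the first /v/ deletes. /widurroivvoeknuz/ → widuroivoeknuz.
Rule 2 (post-nasal voicing): no segment meets the environment; /widuroivoeknuz/ is unchanged.
Rule 3 (final devoicing): /z/ is a voiced obstruent in word-final position, so it devoices to [s]. /widuroivoeknuz/ → widuroivoeknus.

widuroivoeknus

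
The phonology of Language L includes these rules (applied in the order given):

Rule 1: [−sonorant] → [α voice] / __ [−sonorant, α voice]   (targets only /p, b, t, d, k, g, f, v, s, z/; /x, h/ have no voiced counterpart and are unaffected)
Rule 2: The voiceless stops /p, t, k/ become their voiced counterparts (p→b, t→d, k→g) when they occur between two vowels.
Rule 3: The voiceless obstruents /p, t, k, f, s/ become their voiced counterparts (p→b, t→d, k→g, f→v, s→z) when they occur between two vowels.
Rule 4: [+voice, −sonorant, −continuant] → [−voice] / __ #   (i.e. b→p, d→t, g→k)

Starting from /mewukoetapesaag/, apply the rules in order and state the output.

mewugoedabezaak

Rule 1 (regressive voicing assimilation): no segment meets the environment; /mewukoetapesaag/ is unchanged.
Rule 2 (intervocalic voicing): /k/ is a voiceless stop between vowels /u/ and /o/, so it voices to [g]. /t/ is a voiceless stop between vowels /e/ and /a/, so it voices to [d]. /p/ is a voiceless stop between vowels /a/ and /e/, so it voices to [b]. /mewukoetapesaag/ → mewugoedabesaag.
Rule 3 (intervocalic voicing): /s/ is a voiceless obstruent between vowels /e/ and /a/, so it voices to [z]. /mewugoedabesaag/ → mewugoedabezaag.
Rule 4 (final devoicing): /g/ is a voiced stop in word-final position, so it devoices to [k]. /mewugoedabezaag/ → mewugoedabezaak.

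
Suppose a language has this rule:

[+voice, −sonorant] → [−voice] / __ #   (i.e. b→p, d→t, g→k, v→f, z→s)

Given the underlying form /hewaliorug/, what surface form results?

hewalioruk

/g/ is a voiced obstruent in word-final position, so it devoices to [k].
Surface form: [hewalioruk].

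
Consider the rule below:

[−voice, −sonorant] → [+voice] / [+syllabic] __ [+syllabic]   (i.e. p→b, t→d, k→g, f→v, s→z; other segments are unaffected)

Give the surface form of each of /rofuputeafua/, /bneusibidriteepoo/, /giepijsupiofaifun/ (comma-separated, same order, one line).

/rofuputeafua/: /f/ is a voiceless obstruent between vowels /o/ and /u/, so it voices to [v]. /p/ is a voiceless obstruent between vowels /u/ and /u/, so it voices to [b]. /t/ is a voiceless obstruent between vowels /u/ and /e/, so it voices to [d]. /f/ is a voiceless obstruent between vowels /a/ and /u/, so it voices to [v]. → [rovubudeavua].
/bneusibidriteepoo/: /s/ is a voiceless obstruent between vowels /u/ and /i/, so it voices to [z]. /t/ is a voiceless obstruent between vowels /i/ and /e/, so it voices to [d]. /p/ is a voiceless obstruent between vowels /e/ and /o/, so it voices to [b]. → [bneuzibidrideeboo].
/giepijsupiofaifun/: /p/ is a voiceless obstruent between vowels /e/ and /i/, so it voices to [b]. /p/ is a voiceless obstruent between vowels /u/ and /i/, so it voices to [b]. /f/ is a voiceless obstruent between vowels /o/ and /a/, so it voices to [v]. /f/ is a voiceless obstruent between vowels /i/ and /u/, so it voices to [v]. → [giebijsubiovaivun].

rovubudeavua, bneuzibidrideeboo, giebijsubiovaivun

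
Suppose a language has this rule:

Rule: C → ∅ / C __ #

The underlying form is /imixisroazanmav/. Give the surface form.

No segment of /imixisroazanmav/ meets the structural description of the rule, so the form surfaces unchanged.

imixisroazanmav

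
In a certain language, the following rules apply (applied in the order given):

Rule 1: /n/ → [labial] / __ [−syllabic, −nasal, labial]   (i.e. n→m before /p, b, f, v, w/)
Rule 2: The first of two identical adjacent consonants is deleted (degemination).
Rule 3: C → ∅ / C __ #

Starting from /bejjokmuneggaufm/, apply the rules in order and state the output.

Rule 1 (nasal place assimilation): no segment meets the environment; /bejjokmuneggaufm/ is unchanged.
Rule 2 (degemination): /jj/ is a geminate; the first /j/ deletes. /gg/ is a geminate; the first /g/ deletes. /bejjokmuneggaufm/ → bejokmunegaufm.
Rule 3 (final cluster simplification): /m/ is the second consonant of a word-final cluster /fm/, so it deletes. /bejokmunegaufm/ → bejokmunegauf.

bejokmunegauf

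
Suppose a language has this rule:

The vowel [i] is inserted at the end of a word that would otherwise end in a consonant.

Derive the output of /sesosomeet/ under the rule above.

sesosomeeti

the form ends in the consonant /t/, so [i] is inserted word-finally.
Surface form: [sesosomeeti].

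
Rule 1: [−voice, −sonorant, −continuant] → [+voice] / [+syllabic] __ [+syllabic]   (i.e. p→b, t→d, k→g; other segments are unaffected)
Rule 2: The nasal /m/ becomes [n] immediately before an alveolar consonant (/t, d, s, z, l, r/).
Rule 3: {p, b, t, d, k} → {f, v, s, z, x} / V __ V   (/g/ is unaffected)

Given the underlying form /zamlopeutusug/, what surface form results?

Rule 1 (intervocalic voicing): /p/ is a voiceless stop between vowels /o/ and /e/, so it voices to [b]. /t/ is a voiceless stop between vowels /u/ and /u/, so it voices to [d]. /zamlopeutusug/ → zamlobeudusug.
Rule 2 (nasal place assimilation): /m/ precedes the alveolar consonant /l/, so it assimilates in place to [n]. /zamlobeudusug/ → zanlobeudusug.
Rule 3 (intervocalic spirantization): /b/ is a stop between vowels /o/ and /e/, so it spirantizes to the fricative [v]. /d/ is a stop between vowels /u/ and /u/, so it spirantizes to the fricative [z]. /zanlobeudusug/ → zanloveuzusug.

zanloveuzusug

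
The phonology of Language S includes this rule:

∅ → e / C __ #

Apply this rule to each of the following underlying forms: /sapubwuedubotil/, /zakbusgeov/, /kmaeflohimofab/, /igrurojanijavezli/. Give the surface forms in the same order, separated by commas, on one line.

/sapubwuedubotil/: the form ends in the consonant /l/, so [e] is inserted word-finally. → [sapubwuedubotile].
/zakbusgeov/: the form ends in the consonant /v/, so [e] is inserted word-finally. → [zakbusgeove].
/kmaeflohimofab/: the form ends in the consonant /b/, so [e] is inserted word-finally. → [kmaeflohimofabe].
/igrurojanijavezli/: the rule's environment is not met; surfaces unchanged as [igrurojanijavezli].

sapubwuedubotile, zakbusgeove, kmaeflohimofabe, igrurojanijavezli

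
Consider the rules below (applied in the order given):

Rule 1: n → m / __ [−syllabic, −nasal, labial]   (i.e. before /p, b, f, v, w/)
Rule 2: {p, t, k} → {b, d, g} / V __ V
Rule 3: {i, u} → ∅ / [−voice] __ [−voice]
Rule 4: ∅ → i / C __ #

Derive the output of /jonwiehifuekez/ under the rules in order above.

jomwiehfuegezi

Rule 1 (nasal place assimilation): /n/ precedes the labial consonant /w/, so it assimilates in place to [m]. /jonwiehifuekez/ → jomwiehifuekez.
Rule 2 (intervocalic voicing): /k/ is a voiceless stop between vowels /e/ and /e/, so it voices to [g]. /jomwiehifuekez/ → jomwiehifuegez.
Rule 3 (high vowel syncope): /i/ is a high vowel flanked by voiceless consonants /h/ and /f/, so it deletes. /jomwiehifuegez/ → jomwiehfuegez.
Rule 4 (final i-epenthesis): the form ends in the consonant /z/, so [i] is inserted word-finally. /jomwiehfuegez/ → jomwiehfuegezi.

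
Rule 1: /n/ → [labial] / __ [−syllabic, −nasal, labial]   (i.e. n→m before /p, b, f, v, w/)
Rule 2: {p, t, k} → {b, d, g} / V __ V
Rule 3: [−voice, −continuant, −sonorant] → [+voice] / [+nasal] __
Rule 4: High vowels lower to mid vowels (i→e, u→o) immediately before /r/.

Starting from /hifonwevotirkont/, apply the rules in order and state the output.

Rule 1 (nasal place assimilation): /n/ precedes the labial consonant /w/, so it assimilates in place to [m]. /hifonwevotirkont/ → hifomwevotirkont.
Rule 2 (intervocalic voicing): /t/ is a voiceless stop between vowels /o/ and /i/, so it voices to [d]. /hifomwevotirkont/ → hifomwevodirkont.
Rule 3 (post-nasal voicing): /t/ is a voiceless stop immediately after the nasal /n/, so it voices to [d]. /hifomwevodirkont/ → hifomwevodirkond.
Rule 4 (pre-rhotic lowering): /i/ is a high vowel immediately before /r/, so it lowers to [e]. /hifomwevodirkond/ → hifomwevoderkond.

hifomwevoderkond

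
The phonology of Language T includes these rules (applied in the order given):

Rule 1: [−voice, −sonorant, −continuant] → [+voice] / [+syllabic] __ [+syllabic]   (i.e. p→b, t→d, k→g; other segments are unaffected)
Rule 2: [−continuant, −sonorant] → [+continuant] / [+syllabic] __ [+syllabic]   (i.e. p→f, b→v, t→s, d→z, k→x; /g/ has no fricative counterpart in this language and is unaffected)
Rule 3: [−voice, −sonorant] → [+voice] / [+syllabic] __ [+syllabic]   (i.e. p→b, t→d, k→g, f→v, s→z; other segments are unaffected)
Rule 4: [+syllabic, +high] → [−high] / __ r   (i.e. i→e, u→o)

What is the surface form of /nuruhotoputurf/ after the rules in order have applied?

Rule 1 (intervocalic voicing): /t/ is a voiceless stop between vowels /o/ and /o/, so it voices to [d]. /p/ is a voiceless stop between vowels /o/ and /u/, so it voices to [b]. /t/ is a voiceless stop between vowels /u/ and /u/, so it voices to [d]. /nuruhotoputurf/ → nuruhodobudurf.
Rule 2 (intervocalic spirantization): /d/ is a stop between vowels /o/ and /o/, so it spirantizes to the fricative [z]. /b/ is a stop between vowels /o/ and /u/, so it spirantizes to the fricative [v]. /d/ is a stop between vowels /u/ and /u/, so it spirantizes to the fricative [z]. /nuruhodobudurf/ → nuruhozovuzurf.
Rule 3 (intervocalic voicing): no segment meets the environment; /nuruhozovuzurf/ is unchanged.
Rule 4 (pre-rhotic lowering): /u/ is a high vowel immediately before /r/, so it lowers to [o]. /u/ is a high vowel immediately before /r/, so it lowers to [o]. /nuruhozovuzurf/ → noruhozovuzorf.

noruhozovuzorf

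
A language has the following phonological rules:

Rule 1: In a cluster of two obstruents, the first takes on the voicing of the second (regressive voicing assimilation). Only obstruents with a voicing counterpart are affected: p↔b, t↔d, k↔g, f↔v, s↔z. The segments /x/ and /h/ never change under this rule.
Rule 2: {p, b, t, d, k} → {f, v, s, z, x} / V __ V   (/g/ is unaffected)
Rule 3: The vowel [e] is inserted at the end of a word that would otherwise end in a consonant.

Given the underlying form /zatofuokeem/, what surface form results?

Rule 1 (regressive voicing assimilation): no segment meets the environment; /zatofuokeem/ is unchanged.
Rule 2 (intervocalic spirantization): /t/ is a stop between vowels /a/ and /o/, so it spirantizes to the fricative [s]. /k/ is a stop between vowels /o/ and /e/, so it spirantizes to the fricative [x]. /zatofuokeem/ → zasofuoxeem.
Rule 3 (final e-epenthesis): the form ends in the consonant /m/, so [e] is inserted word-finally. /zasofuoxeem/ → zasofuoxeeme.

zasofuoxeeme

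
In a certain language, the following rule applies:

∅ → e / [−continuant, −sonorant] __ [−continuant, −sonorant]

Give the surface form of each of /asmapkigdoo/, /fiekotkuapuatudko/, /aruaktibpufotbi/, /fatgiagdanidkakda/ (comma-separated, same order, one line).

asmapekigedoo, fiekotekuapuatudeko, aruaketibepufotebi, fategiagedanidekakeda

/asmapkigdoo/: /p/ and /k/ form a stop–stop cluster, so [e] is inserted between them. /g/ and /d/ form a stop–stop cluster, so [e] is inserted between them. → [asmapekigedoo].
/fiekotkuapuatudko/: /t/ and /k/ form a stop–stop cluster, so [e] is inserted between them. /d/ and /k/ form a stop–stop cluster, so [e] is inserted between them. → [fiekotekuapuatudeko].
/aruaktibpufotbi/: /k/ and /t/ form a stop–stop cluster, so [e] is inserted between them. /b/ and /p/ form a stop–stop cluster, so [e] is inserted between them. /t/ and /b/ form a stop–stop cluster, so [e] is inserted between them. → [aruaketibepufotebi].
/fatgiagdanidkakda/: /t/ and /g/ form a stop–stop cluster, so [e] is inserted between them. /g/ and /d/ form a stop–stop cluster, so [e] is inserted between them. /d/ and /k/ form a stop–stop cluster, so [e] is inserted between them. /k/ and /d/ form a stop–stop cluster, so [e] is inserted between them. → [fategiagedanidekakeda].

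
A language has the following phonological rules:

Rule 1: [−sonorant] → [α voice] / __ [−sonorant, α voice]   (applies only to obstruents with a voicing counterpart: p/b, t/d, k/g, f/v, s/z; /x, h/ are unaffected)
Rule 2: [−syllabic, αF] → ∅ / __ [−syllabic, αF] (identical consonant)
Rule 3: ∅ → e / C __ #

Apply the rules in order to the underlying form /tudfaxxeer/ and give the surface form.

tutfaxeere

Rule 1 (regressive voicing assimilation): /d/ precedes the voiceless obstruent /f/, so it devoices to [t] by assimilation. /tudfaxxeer/ → tutfaxxeer.
Rule 2 (degemination): /xx/ is a geminate; the first /x/ deletes. /tutfaxxeer/ → tutfaxeer.
Rule 3 (final e-epenthesis): the form ends in the consonant /r/, so [e] is inserted word-finally. /tutfaxeer/ → tutfaxeere.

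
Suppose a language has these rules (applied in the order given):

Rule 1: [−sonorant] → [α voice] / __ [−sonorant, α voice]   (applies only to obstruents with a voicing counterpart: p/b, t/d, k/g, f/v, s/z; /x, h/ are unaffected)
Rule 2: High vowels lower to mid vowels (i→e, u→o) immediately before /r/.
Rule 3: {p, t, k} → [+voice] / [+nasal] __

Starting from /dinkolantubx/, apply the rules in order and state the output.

Rule 1 (regressive voicing assimilation): /b/ precedes the voiceless obstruent /x/, so it devoices to [p] by assimilation. /dinkolantubx/ → dinkolantupx.
Rule 2 (pre-rhotic lowering): no segment meets the environment; /dinkolantupx/ is unchanged.
Rule 3 (post-nasal voicing): /k/ is a voiceless stop immediately after the nasal /n/, so it voices to [g]. /t/ is a voiceless stop immediately after the nasal /n/, so it voices to [d]. /dinkolantupx/ → dingolandupx.

dingolandupx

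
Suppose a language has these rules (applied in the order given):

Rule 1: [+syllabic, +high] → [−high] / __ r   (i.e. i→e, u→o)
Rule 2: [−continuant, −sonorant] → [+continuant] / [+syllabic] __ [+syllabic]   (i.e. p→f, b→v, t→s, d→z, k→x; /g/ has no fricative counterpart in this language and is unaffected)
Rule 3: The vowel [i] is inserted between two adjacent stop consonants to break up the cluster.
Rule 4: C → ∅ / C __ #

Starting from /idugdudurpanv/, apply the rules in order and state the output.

izugiduzorpan

Rule 1 (pre-rhotic lowering): /u/ is a high vowel immediately before /r/, so it lowers to [o]. /idugdudurpanv/ → idugdudorpanv.
Rule 2 (intervocalic spirantization): /d/ is a stop between vowels /i/ and /u/, so it spirantizes to the fricative [z]. /d/ is a stop between vowels /u/ and /o/, so it spirantizes to the fricative [z]. /idugdudorpanv/ → izugduzorpanv.
Rule 3 (stop-cluster i-epenthesis): /g/ and /d/ form a stop–stop cluster, so [i] is inserted between them. /izugduzorpanv/ → izugiduzorpanv.
Rule 4 (final cluster simplification): /v/ is the second consonant of a word-final cluster /nv/, so it deletes. /izugiduzorpanv/ → izugiduzorpan.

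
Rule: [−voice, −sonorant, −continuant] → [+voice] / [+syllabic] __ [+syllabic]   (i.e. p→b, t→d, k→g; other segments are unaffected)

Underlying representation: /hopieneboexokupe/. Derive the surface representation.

/p/ is a voiceless stop between vowels /o/ and /i/, so it voices to [b].
/k/ is a voiceless stop between vowels /o/ and /u/, so it voices to [g].
/p/ is a voiceless stop between vowels /u/ and /e/, so it voices to [b].
Surface form: [hobieneboexogube].

hobieneboexogube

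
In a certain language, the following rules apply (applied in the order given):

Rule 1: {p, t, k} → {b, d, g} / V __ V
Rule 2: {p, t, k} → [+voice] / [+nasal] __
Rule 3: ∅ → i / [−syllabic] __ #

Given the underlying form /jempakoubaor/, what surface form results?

Rule 1 (intervocalic voicing): /k/ is a voiceless stop between vowels /a/ and /o/, so it voices to [g]. /jempakoubaor/ → jempagoubaor.
Rule 2 (post-nasal voicing): /p/ is a voiceless stop immediately after the nasal /m/, so it voices to [b]. /jempagoubaor/ → jembagoubaor.
Rule 3 (final i-epenthesis): the form ends in the consonant /r/, so [i] is inserted word-finally. /jembagoubaor/ → jembagoubaori.

jembagoubaori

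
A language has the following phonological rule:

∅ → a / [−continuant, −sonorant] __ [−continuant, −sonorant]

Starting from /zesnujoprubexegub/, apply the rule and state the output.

No segment of /zesnujoprubexegub/ meets the structural description of the rule, so the form surfaces unchanged.

zesnujoprubexegub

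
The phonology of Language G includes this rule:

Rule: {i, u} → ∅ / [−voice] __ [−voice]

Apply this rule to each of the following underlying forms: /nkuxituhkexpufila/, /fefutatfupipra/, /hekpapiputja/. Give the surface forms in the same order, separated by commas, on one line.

nkxthkexpfila, feftatfppra, hekpapptja

/nkuxituhkexpufila/: /u/ is a high vowel flanked by voiceless consonants /k/ and /x/, so it deletes. /i/ is a high vowel flanked by voiceless consonants /x/ and /t/, so it deletes. /u/ is a high vowel flanked by voiceless consonants /t/ and /h/, so it deletes. /u/ is a high vowel flanked by voiceless consonants /p/ and /f/, so it deletes. → [nkxthkexpfila].
/fefutatfupipra/: /u/ is a high vowel flanked by voiceless consonants /f/ and /t/, so it deletes. /u/ is a high vowel flanked by voiceless consonants /f/ and /p/, so it deletes. /i/ is a high vowel flanked by voiceless consonants /p/ and /p/, so it deletes. → [feftatfppra].
/hekpapiputja/: /i/ is a high vowel flanked by voiceless consonants /p/ and /p/, so it deletes. /u/ is a high vowel flanked by voiceless consonants /p/ and /t/, so it deletes. → [hekpapptja].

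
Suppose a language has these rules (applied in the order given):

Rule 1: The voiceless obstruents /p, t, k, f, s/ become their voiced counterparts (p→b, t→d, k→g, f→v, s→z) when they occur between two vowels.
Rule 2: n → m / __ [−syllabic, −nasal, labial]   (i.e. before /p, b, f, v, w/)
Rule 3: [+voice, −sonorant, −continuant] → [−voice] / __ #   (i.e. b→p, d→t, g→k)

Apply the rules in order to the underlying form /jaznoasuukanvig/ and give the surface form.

jaznoazuugamvik

Rule 1 (intervocalic voicing): /s/ is a voiceless obstruent between vowels /a/ and /u/, so it voices to [z]. /k/ is a voiceless obstruent between vowels /u/ and /a/, so it voices to [g]. /jaznoasuukanvig/ → jaznoazuuganvig.
Rule 2 (nasal place assimilation): /n/ precedes the labial consonant /v/, so it assimilates in place to [m]. /jaznoazuuganvig/ → jaznoazuugamvig.
Rule 3 (final devoicing): /g/ is a voiced stop in word-final position, so it devoices to [k]. /jaznoazuugamvig/ → jaznoazuugamvik.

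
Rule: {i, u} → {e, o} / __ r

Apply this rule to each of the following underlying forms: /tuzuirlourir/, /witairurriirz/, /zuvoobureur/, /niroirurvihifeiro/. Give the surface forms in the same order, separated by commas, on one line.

tuzuerloorer, witaerorrierz, zuvooboreor, neroerorvihifeero

/tuzuirlourir/: /i/ is a high vowel immediately before /r/, so it lowers to [e]. /u/ is a high vowel immediately before /r/, so it lowers to [o]. /i/ is a high vowel immediately before /r/, so it lowers to [e]. → [tuzuerloorer].
/witairurriirz/: /i/ is a high vowel immediately before /r/, so it lowers to [e]. /u/ is a high vowel immediately before /r/, so it lowers to [o]. /i/ is a high vowel immediately before /r/, so it lowers to [e]. → [witaerorrierz].
/zuvoobureur/: /u/ is a high vowel immediately before /r/, so it lowers to [o]. /u/ is a high vowel immediately before /r/, so it lowers to [o]. → [zuvooboreor].
/niroirurvihifeiro/: /i/ is a high vowel immediately before /r/, so it lowers to [e]. /i/ is a high vowel immediately before /r/, so it lowers to [e]. /u/ is a high vowel immediately before /r/, so it lowers to [o]. /i/ is a high vowel immediately before /r/, so it lowers to [e]. → [neroerorvihifeero].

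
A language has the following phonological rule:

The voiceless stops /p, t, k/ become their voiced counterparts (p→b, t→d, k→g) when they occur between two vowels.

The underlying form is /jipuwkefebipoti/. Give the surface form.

jibuwkefebibodi

/p/ is a voiceless stop between vowels /i/ and /u/, so it voices to [b].
/p/ is a voiceless stop between vowels /i/ and /o/, so it voices to [b].
/t/ is a voiceless stop between vowels /o/ and /i/, so it voices to [d].
The other instance of /k/ does not occur in the required environment and remains unchanged.
Surface form: [jibuwkefebibodi].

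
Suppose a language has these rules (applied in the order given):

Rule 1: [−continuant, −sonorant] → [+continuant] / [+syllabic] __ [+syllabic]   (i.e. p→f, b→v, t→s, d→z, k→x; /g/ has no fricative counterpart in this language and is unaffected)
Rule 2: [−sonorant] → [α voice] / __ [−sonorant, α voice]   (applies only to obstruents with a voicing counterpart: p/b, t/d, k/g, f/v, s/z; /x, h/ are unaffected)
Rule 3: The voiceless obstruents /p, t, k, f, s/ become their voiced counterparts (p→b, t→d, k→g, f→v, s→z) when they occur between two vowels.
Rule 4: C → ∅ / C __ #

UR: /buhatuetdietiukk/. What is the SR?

buhazueddieziuk

Rule 1 (intervocalic spirantization): /t/ is a stop between vowels /a/ and /u/, so it spirantizes to the fricative [s]. /t/ is a stop between vowels /e/ and /i/, so it spirantizes to the fricative [s]. /buhatuetdietiukk/ → buhasuetdiesiukk.
Rule 2 (regressive voicing assimilation): /t/ precedes the voiced obstruent /d/, so it voices to [d] by assimilation. /buhasuetdiesiukk/ → buhasueddiesiukk.
Rule 3 (intervocalic voicing): /s/ is a voiceless obstruent between vowels /a/ and /u/, so it voices to [z]. /s/ is a voiceless obstruent between vowels /e/ and /i/, so it voices to [z]. /buhasueddiesiukk/ → buhazueddieziukk.
Rule 4 (final cluster simplification): /k/ is the second consonant of a word-final cluster /kk/, so it deletes. /buhazueddieziukk/ → buhazueddieziuk.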